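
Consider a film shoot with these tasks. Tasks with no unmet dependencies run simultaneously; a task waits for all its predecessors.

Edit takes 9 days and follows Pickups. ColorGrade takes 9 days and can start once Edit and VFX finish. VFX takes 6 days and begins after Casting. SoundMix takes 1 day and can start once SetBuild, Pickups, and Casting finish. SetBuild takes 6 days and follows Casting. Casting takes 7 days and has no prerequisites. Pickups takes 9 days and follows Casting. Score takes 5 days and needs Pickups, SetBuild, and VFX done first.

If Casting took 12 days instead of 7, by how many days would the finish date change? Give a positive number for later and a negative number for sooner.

Baseline: Casting→Pickups→Edit→ColorGrade = 7+9+9+9 = 34 → 34 days.
Since Casting is critical, the +5 change carries straight to that chain (now 39 days).
No other chain overtakes it, so the finish is 39 days.
Change in finish: 39 − 34 = +5 days.

5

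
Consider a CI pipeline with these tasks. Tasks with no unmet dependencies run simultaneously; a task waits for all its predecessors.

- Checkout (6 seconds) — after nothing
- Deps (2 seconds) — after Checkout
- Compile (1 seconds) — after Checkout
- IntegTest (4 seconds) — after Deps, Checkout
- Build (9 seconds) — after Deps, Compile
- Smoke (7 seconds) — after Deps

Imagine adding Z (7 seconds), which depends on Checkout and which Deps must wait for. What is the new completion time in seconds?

Originally the CI pipeline takes 17 seconds.
With Z inserted, Deps now waits for max(Checkout, Z).
New critical path: Checkout→Z→Deps→Build = 6+7+2+9 = 24 ⇒ 24 seconds.

24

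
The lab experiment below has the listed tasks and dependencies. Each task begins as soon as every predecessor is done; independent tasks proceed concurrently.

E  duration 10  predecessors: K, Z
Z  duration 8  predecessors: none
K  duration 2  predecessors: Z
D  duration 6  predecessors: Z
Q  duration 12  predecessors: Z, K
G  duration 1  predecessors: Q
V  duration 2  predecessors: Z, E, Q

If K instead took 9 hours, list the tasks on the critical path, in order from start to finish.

Z, K, Q, V

Critical path before the change: Z→K→Q→V = 8+2+12+2 = 24 giving 24 hours.
K is on the critical path; changing it to 9 makes that path 31 hours.
The critical path is still Z→K→Q→V; finish is now 31 hours.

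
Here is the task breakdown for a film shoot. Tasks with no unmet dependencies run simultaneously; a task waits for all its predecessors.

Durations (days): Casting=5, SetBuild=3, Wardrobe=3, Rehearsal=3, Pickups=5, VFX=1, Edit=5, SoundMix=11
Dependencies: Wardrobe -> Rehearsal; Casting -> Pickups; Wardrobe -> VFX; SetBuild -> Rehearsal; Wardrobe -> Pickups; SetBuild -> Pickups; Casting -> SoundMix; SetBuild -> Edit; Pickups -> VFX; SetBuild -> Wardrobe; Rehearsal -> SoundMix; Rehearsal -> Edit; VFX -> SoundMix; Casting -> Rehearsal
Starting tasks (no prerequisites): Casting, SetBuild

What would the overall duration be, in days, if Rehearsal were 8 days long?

25

Actual critical path: SetBuild→Wardrobe→Pickups→VFX→SoundMix = 3+3+5+1+11 = 23 ⇒ 23 days.
The longest path through Rehearsal is only 20 days, so Rehearsal has float 3.
Now SetBuild→Wardrobe→Rehearsal→SoundMix = 3+3+8+11 = 25 is longest, so the finish becomes 25 days.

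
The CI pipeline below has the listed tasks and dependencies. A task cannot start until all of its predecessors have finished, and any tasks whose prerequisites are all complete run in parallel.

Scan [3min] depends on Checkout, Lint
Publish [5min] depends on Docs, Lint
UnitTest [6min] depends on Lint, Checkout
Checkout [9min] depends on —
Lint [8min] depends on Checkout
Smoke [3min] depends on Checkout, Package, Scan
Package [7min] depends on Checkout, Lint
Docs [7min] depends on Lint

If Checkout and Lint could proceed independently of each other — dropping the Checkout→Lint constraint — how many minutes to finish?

With the dependency in place, Checkout→Lint→Docs→Publish = 9+8+7+5 = 29 sets the finish at 29 minutes.
Without Checkout→Lint, Lint's earliest start moves from 9 to 0.
New critical path: Lint→Docs→Publish = 8+7+5 = 20 ⇒ 20 minutes.

20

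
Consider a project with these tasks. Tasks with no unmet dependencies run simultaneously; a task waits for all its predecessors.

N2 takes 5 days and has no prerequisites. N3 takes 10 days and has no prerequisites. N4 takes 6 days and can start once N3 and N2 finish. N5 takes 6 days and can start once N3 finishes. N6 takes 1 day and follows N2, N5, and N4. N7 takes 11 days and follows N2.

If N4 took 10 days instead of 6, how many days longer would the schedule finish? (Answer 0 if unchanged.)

4

Actual critical path: N3→N4→N6 = 10+6+1 = 17 ⇒ 17 days.
N4 is on the critical path; changing it to 10 makes that path 21 days.
No other chain overtakes it, so the finish is 21 days.
Change in finish: 21 − 17 = +4 days.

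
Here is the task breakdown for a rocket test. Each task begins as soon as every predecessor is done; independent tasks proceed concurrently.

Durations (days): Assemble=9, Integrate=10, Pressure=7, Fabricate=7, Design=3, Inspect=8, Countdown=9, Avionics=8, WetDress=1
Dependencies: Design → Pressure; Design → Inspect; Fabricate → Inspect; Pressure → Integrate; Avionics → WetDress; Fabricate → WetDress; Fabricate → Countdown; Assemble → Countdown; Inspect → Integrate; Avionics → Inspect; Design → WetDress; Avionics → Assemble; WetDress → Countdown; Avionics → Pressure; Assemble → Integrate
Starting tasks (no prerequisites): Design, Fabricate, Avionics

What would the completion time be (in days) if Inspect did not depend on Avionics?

27

Original critical path: Avionics→Assemble→Integrate = 8+9+10 = 27 ⇒ 27 days.
Without Avionics→Inspect, Inspect's earliest start moves from 8 to 7.
After: Avionics→Assemble→Integrate = 8+9+10 = 27 → 27 days.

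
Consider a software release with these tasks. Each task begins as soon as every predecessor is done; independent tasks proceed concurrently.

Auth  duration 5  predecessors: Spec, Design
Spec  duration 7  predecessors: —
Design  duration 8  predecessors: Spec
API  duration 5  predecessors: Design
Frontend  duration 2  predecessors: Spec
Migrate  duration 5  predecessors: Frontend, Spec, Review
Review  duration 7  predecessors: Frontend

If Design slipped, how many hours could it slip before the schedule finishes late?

1

The longest chain is Spec→Frontend→Review→Migrate = 7+2+7+5 = 21; overall finish 21 hours.
Longest path through Design: 20 hours (earliest finish 15, latest finish 16).
Float = 21 − 20 = 1.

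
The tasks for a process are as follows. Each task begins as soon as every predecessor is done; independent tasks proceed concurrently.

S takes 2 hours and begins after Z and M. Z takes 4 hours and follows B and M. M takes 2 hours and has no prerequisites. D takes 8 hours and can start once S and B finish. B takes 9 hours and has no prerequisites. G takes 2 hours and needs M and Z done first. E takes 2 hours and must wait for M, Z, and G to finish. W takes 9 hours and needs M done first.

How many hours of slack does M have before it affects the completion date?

7

Critical path: B→Z→S→D = 9+4+2+8 = 23, so the finish is 23 hours.
M finishes as early as 2 and must finish by 9.
Slack of M = 7 − 0 = 7 hours.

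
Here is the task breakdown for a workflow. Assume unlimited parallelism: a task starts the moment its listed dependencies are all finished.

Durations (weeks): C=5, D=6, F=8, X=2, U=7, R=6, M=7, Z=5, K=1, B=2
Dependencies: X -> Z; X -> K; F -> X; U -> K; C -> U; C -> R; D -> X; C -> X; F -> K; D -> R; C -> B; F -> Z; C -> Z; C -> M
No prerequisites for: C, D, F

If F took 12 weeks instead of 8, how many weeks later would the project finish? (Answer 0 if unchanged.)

Critical path before the change: F→X→Z = 8+2+5 = 15 giving 15 weeks.
Since F is critical, the +4 change carries straight to that chain (now 19 weeks).
No other chain overtakes it, so the finish is 19 weeks.
Change in finish: 19 − 15 = +4 weeks.

4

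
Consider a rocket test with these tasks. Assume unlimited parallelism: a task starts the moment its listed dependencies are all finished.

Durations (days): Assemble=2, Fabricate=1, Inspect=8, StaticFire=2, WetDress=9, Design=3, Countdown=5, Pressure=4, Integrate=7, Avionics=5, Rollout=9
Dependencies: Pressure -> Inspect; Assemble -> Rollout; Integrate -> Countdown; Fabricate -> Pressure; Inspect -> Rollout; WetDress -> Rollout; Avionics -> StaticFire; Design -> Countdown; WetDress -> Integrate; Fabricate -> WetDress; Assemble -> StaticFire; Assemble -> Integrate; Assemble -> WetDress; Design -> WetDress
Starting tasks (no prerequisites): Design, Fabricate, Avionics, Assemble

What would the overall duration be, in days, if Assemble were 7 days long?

Actual critical path: Design→WetDress→Integrate→Countdown = 3+9+7+5 = 24 ⇒ 24 days.
Assemble is off the critical path — its longest chain is 23 days, giving 1 of slack.
Now Assemble→WetDress→Integrate→Countdown = 7+9+7+5 = 28 is longest, so the finish becomes 28 days.

28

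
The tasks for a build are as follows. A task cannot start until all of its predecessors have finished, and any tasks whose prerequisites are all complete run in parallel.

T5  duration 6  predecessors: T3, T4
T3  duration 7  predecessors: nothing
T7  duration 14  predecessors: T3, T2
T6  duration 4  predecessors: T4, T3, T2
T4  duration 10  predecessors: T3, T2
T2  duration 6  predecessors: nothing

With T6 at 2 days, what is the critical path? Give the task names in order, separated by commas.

T3, T4, T5

Baseline: T3→T4→T5 = 7+10+6 = 23 → 23 days.
T6 is off the critical path — its longest chain is 21 days, giving 2 of slack.
No other chain overtakes it, so the finish is 23 days.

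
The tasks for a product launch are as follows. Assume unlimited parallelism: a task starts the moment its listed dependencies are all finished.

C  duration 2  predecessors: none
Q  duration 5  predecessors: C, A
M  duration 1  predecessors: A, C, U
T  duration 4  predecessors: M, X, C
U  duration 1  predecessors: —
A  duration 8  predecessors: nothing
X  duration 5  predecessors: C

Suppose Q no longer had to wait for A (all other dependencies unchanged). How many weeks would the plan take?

Before: longest chain A→Q = 8+5 = 13, finish 13.
Without A→Q, Q's earliest start moves from 8 to 2.
New critical path: A→M→T = 8+1+4 = 13 ⇒ 13 weeks.

13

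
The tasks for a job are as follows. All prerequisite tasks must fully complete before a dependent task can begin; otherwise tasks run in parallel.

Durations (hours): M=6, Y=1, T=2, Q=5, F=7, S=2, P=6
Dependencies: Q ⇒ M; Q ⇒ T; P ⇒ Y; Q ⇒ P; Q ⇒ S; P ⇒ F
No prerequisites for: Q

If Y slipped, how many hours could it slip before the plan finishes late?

Critical path: Q→P→F = 5+6+7 = 18, so the finish is 18 hours.
The longest chain containing Y totals 12 hours.
Slack of Y = 17 − 11 = 6 hours.

6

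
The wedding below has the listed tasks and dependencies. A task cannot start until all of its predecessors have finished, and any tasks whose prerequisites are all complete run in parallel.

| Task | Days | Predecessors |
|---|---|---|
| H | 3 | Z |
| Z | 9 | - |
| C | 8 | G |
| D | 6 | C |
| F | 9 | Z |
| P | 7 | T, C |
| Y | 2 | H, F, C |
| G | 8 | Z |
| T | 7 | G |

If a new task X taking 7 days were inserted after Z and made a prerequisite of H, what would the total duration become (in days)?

Originally the plan takes 32 days.
With X inserted, H now waits for max(Z, X).
New critical path: Z→G→C→P = 9+8+8+7 = 32 ⇒ 32 days.

32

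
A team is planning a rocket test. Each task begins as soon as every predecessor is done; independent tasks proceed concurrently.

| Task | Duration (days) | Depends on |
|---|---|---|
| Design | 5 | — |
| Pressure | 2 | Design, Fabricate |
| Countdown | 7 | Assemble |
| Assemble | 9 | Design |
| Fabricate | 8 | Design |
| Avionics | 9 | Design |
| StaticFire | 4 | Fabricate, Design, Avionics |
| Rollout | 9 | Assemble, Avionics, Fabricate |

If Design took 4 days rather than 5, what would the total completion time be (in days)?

The binding path is Design→Avionics→Rollout = 5+9+9 = 23; finish at 23 days.
Since Design is critical, the -1 change carries straight to that chain (now 22 days).
No other chain overtakes it, so the finish is 22 days.

22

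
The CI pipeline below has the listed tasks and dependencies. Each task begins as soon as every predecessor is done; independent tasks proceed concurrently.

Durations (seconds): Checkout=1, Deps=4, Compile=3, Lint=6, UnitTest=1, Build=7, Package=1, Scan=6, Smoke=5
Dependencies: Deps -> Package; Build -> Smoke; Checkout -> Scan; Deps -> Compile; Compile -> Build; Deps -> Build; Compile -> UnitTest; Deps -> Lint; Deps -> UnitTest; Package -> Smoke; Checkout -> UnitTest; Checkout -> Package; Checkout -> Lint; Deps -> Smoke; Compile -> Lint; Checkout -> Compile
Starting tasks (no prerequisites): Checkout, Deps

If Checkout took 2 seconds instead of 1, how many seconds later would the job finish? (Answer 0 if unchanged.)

Baseline: Deps→Compile→Build→Smoke = 4+3+7+5 = 19 → 19 seconds.
The longest path through Checkout is only 16 seconds, so Checkout has float 3.
The critical path is still Deps→Compile→Build→Smoke; finish is now 19 seconds.
Change in finish: 19 − 19 = +0 seconds.

0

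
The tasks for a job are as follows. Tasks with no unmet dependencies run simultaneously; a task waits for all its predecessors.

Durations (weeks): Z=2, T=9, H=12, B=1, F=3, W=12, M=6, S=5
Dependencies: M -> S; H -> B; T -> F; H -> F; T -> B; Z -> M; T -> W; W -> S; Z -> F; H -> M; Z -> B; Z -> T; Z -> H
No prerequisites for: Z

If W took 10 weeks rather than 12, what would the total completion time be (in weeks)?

Critical path before the change: Z→T→W→S = 2+9+12+5 = 28 giving 28 weeks.
W is on the critical path; changing it to 10 makes that path 26 weeks.
No other chain overtakes it, so the finish is 26 weeks.

26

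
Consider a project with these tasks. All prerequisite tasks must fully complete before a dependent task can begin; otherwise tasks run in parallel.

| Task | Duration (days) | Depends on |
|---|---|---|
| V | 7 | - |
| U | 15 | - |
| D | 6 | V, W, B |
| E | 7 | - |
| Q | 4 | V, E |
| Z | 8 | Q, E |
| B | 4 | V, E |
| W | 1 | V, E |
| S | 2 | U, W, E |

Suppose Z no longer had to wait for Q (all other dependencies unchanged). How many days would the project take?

17

With the dependency in place, E→Q→Z = 7+4+8 = 19 sets the finish at 19 days.
Without Q→Z, Z's earliest start moves from 11 to 7.
New critical path: E→B→D = 7+4+6 = 17 ⇒ 17 days.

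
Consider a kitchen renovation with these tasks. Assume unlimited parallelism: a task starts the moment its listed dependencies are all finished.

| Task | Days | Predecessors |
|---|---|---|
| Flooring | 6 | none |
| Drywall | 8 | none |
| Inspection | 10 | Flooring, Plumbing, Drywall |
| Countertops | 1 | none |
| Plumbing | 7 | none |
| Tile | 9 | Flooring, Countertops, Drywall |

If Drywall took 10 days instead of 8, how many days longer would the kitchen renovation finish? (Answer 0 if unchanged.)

As given, the longest chain is Drywall→Inspection = 8+10 = 18, so the finish is 18 days.
Drywall lies on that path, so at 10 days the path becomes 20 days.
No other chain overtakes it, so the finish is 20 days.
Change in finish: 20 − 18 = +2 days.

2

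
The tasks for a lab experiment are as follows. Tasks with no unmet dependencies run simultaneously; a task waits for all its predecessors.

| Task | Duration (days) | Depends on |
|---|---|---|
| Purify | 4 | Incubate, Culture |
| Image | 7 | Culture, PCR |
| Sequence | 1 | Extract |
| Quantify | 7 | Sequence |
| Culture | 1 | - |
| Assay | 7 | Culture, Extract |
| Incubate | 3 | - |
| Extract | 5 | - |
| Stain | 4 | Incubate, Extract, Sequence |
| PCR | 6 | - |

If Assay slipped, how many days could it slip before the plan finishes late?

Critical path: Extract→Sequence→Quantify = 5+1+7 = 13, so the finish is 13 days.
Assay finishes as early as 12 and must finish by 13.
So Assay can slip 13 − 12 = 1 day.

1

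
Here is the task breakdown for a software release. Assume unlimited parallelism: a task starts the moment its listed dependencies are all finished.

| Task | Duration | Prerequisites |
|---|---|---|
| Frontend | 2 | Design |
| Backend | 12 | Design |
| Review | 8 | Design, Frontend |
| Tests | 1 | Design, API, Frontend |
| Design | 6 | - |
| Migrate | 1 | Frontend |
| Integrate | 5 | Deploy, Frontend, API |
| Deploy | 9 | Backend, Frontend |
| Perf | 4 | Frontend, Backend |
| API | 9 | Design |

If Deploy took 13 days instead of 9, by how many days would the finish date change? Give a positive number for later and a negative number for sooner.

Critical path before the change: Design→Backend→Deploy→Integrate = 6+12+9+5 = 32 giving 32 days.
Deploy lies on that path, so at 13 days the path becomes 36 days.
That remains the longest chain; total 36 days.
Change in finish: 36 − 32 = +4 days.

4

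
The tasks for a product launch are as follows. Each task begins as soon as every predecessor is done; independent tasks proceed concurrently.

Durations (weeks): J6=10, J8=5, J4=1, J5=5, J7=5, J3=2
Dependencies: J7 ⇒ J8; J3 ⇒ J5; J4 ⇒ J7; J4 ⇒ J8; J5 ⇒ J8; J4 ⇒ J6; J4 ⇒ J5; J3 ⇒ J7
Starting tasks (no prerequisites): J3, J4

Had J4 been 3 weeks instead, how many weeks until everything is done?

The binding path is J3→J5→J8 = 2+5+5 = 12; finish at 12 weeks.
J4 has 1 week of float (longest path through it is 11).
Now J4→J5→J8 = 3+5+5 = 13 is longest, so the finish becomes 13 weeks.

13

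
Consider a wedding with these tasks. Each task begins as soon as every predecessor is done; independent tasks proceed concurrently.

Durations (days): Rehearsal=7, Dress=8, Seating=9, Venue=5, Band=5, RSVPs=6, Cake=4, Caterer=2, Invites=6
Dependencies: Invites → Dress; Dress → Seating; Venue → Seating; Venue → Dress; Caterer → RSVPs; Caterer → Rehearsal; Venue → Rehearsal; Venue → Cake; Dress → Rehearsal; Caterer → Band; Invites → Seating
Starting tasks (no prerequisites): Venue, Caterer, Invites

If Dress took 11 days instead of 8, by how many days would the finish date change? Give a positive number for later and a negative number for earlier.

Baseline: Invites→Dress→Seating = 6+8+9 = 23 → 23 days.
Dress lies on that path, so at 11 days the path becomes 26 days.
The critical path is still Invites→Dress→Seating; finish is now 26 days.
Change in finish: 26 − 23 = +3 days.

3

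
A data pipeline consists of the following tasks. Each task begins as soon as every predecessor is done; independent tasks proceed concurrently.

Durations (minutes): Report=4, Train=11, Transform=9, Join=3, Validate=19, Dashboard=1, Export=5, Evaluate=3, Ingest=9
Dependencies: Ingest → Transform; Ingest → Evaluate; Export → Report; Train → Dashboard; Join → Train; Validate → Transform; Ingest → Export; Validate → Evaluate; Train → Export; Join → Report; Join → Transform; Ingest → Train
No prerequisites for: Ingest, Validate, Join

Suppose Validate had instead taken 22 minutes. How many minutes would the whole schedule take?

31

Actual critical path: Ingest→Train→Export→Report = 9+11+5+4 = 29 ⇒ 29 minutes.
The longest path through Validate is only 28 minutes, so Validate has float 1.
New critical path: Validate→Transform = 22+9 = 31 ⇒ 31 minutes.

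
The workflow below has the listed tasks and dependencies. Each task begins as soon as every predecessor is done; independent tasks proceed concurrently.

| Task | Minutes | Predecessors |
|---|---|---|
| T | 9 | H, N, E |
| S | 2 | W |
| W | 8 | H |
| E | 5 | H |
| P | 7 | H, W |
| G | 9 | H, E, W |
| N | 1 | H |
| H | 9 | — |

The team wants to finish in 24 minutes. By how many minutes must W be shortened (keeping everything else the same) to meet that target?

2

Current finish: 26 minutes; target: 24.
W is on every critical path, so each minute cut from W cuts the finish by one (this holds down to a finish of 23).
Need 26 − 24 = 2 minutes off W → W becomes 6 minutes, finish becomes 24.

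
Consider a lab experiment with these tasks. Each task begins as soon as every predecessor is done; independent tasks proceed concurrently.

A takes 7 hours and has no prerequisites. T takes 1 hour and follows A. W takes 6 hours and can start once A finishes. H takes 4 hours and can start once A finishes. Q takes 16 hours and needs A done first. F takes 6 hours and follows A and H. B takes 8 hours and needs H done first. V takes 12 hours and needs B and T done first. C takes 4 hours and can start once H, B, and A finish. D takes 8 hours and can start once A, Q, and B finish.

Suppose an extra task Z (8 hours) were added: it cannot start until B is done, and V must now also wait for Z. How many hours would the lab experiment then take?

39

Originally the lab experiment takes 31 hours.
With Z inserted, V now waits for max(B, T, Z).
New critical path: A→H→B→Z→V = 7+4+8+8+12 = 39 ⇒ 39 hours.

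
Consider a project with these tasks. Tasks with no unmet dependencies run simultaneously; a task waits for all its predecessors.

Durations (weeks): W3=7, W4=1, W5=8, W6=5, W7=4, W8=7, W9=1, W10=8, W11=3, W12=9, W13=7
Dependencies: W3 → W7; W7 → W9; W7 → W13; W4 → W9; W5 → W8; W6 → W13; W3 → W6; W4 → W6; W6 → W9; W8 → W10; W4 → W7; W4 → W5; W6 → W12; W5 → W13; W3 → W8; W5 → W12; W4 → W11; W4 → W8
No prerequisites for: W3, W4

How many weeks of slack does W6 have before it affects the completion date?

3

The longest chain is W4→W5→W8→W10 = 1+8+7+8 = 24; overall finish 24 weeks.
W6 finishes as early as 12 and must finish by 15.
So W6 can slip 15 − 12 = 3 weeks.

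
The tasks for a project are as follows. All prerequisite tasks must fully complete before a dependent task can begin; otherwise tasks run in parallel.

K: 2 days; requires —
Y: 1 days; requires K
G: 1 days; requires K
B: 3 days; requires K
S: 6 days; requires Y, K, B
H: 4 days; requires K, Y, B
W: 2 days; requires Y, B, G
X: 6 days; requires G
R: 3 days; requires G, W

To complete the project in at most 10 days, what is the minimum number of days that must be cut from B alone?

Current finish: 11 days; target: 10.
B is on every critical path, so each day cut from B cuts the finish by one (this holds down to a finish of 9).
Need 11 − 10 = 1 day off B → B becomes 2 days, finish becomes 10.

1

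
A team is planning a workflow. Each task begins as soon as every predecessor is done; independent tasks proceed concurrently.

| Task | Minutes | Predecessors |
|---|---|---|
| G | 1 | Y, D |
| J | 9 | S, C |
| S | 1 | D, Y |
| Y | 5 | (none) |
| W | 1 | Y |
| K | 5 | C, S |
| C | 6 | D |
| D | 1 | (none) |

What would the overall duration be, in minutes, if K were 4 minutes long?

16

Actual critical path: D→C→J = 1+6+9 = 16 ⇒ 16 minutes.
K is off the critical path — its longest chain is 12 minutes, giving 4 of slack.
No other chain overtakes it, so the finish is 16 minutes.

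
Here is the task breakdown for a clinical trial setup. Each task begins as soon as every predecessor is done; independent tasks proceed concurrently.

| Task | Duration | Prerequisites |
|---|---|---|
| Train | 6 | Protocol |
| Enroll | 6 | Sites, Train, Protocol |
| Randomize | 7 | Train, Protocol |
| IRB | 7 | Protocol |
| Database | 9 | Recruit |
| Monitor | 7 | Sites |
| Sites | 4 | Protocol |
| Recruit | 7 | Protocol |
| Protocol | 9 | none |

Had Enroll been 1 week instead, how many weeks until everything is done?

25

Critical path before the change: Protocol→Recruit→Database = 9+7+9 = 25 giving 25 weeks.
Enroll has 4 weeks of float (longest path through it is 21).
No other chain overtakes it, so the finish is 25 weeks.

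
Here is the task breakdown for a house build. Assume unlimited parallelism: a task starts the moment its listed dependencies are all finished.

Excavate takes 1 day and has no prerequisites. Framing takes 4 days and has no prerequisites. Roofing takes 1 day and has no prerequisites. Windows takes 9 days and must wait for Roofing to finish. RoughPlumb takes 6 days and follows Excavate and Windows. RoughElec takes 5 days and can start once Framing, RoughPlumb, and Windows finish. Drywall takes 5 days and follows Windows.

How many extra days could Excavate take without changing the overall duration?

The longest chain is Roofing→Windows→RoughPlumb→RoughElec = 1+9+6+5 = 21; overall finish 21 days.
Longest path through Excavate: 12 days (earliest finish 1, latest finish 10).
Float = 21 − 12 = 9.

9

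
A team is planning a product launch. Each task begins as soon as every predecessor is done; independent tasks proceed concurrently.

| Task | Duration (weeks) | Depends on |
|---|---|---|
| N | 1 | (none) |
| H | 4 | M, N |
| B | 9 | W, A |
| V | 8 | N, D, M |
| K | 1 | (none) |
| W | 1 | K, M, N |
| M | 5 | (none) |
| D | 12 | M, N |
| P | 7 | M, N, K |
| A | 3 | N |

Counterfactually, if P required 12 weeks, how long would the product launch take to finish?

Critical path before the change: M→D→V = 5+12+8 = 25 giving 25 weeks.
P has 13 weeks of float (longest path through it is 12).
No other chain overtakes it, so the finish is 25 weeks.

25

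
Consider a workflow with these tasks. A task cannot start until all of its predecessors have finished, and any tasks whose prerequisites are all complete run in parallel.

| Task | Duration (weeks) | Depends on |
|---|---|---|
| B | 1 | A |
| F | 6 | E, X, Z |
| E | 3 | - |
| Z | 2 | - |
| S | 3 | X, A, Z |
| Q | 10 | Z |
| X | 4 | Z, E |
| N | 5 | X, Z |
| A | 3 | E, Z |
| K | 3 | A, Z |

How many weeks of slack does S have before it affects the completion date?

E→X→F = 3+4+6 = 13 sets the makespan at 13 weeks.
The longest chain containing S totals 10 weeks.
Float = 13 − 10 = 3.

3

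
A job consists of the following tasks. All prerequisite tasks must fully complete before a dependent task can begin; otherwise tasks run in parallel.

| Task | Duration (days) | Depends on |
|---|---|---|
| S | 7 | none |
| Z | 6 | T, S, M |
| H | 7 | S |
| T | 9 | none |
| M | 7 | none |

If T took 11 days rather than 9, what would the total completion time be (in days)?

Baseline: T→Z = 9+6 = 15 → 15 days.
T is on the critical path; changing it to 11 makes that path 17 days.
No other chain overtakes it, so the finish is 17 days.

17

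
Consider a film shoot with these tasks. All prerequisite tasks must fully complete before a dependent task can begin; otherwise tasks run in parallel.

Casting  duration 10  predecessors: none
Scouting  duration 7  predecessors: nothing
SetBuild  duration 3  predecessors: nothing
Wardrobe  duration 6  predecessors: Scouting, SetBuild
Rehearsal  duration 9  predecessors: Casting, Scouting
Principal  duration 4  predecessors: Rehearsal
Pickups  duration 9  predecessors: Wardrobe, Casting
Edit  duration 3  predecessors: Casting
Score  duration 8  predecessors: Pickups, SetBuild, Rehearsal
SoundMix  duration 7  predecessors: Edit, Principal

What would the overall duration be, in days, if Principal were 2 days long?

Critical path before the change: Casting→Rehearsal→Principal→SoundMix = 10+9+4+7 = 30 giving 30 days.
Principal is on the critical path; changing it to 2 makes that path 28 days.
Now Scouting→Wardrobe→Pickups→Score = 7+6+9+8 = 30 is longest, so the finish becomes 30 days.

30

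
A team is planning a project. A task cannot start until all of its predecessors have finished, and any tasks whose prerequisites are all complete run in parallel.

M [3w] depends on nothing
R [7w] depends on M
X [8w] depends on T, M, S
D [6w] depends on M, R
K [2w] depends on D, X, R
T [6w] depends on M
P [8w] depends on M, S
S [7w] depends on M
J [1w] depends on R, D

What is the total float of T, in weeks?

The longest chain is M→S→X→K = 3+7+8+2 = 20; overall finish 20 weeks.
T finishes as early as 9 and must finish by 10.
Slack of T = 4 − 3 = 1 week.

1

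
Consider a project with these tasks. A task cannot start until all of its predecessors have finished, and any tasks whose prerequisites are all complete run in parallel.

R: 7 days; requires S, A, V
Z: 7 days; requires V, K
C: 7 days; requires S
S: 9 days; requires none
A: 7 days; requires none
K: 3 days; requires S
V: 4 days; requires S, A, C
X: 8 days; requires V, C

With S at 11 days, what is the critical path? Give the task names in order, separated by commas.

Baseline: S→C→V→X = 9+7+4+8 = 28 → 28 days.
S lies on that path, so at 11 days the path becomes 30 days.
The critical path is still S→C→V→X; finish is now 30 days.

S, C, V, X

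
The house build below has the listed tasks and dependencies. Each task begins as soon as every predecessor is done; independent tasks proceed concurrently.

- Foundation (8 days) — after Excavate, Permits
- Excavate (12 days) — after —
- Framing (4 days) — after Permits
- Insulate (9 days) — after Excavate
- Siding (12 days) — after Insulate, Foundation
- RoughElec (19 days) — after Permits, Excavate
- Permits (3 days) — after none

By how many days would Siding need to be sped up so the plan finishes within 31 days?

2

Current finish: 33 days; target: 31.
Siding is on every critical path, so each day cut from Siding cuts the finish by one (this holds down to a finish of 31).
Need 33 − 31 = 2 days off Siding → Siding becomes 10 days, finish becomes 31.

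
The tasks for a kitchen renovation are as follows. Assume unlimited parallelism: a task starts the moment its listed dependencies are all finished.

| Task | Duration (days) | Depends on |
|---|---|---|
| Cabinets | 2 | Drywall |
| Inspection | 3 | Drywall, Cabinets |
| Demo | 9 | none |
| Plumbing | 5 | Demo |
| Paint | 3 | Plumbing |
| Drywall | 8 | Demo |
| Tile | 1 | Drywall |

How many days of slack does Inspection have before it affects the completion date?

The longest chain is Demo→Drywall→Cabinets→Inspection = 9+8+2+3 = 22; overall finish 22 days.
Inspection finishes as early as 22 and must finish by 22.
So Inspection can slip 22 − 22 = 0 days.

0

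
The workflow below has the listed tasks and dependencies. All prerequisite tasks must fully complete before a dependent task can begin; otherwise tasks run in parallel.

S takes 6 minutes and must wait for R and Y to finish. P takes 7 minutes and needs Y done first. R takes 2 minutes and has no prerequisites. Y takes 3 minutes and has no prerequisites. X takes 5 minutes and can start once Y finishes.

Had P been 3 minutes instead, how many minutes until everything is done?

The binding path is Y→P = 3+7 = 10; finish at 10 minutes.
P is on the critical path; changing it to 3 makes that path 6 minutes.
Now Y→S = 3+6 = 9 is longest, so the finish becomes 9 minutes.

9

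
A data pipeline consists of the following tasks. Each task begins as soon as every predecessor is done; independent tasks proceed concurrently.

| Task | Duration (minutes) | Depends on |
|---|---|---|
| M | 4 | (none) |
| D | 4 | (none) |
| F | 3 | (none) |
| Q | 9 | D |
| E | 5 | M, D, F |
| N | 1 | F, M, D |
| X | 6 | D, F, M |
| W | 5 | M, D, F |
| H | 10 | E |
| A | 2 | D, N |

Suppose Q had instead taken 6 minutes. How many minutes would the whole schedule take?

19

Actual critical path: M→E→H = 4+5+10 = 19 ⇒ 19 minutes.
The longest path through Q is only 13 minutes, so Q has float 6.
That remains the longest chain; total 19 minutes.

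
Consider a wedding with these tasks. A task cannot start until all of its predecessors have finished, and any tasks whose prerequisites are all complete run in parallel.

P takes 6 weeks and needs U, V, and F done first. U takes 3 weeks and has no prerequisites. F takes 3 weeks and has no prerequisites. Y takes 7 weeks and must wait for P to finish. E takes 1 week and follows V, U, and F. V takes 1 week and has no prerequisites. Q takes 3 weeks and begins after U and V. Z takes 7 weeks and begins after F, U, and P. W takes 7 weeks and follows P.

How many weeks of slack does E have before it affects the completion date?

The longest chain is F→P→Z = 3+6+7 = 16; overall finish 16 weeks.
The longest chain containing E totals 4 weeks.
Float = 16 − 4 = 12.

12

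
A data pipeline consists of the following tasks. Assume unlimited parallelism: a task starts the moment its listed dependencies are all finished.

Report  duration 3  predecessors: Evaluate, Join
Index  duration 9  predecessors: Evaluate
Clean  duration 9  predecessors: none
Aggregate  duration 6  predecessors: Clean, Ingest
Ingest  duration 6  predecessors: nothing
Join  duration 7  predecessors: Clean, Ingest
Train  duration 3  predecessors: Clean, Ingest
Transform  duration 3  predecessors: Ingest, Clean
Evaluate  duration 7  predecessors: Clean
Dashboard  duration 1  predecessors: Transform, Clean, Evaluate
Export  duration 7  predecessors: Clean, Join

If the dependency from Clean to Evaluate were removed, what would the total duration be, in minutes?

23

With the dependency in place, Clean→Evaluate→Index = 9+7+9 = 25 sets the finish at 25 minutes.
Without Clean→Evaluate, Evaluate's earliest start moves from 9 to 0.
After: Clean→Join→Export = 9+7+7 = 23 → 23 minutes.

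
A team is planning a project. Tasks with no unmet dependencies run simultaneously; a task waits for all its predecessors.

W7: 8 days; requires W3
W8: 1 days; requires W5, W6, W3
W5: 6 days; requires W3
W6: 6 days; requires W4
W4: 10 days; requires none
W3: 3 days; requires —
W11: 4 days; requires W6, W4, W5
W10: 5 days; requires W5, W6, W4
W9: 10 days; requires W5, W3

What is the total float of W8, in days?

The longest chain is W4→W6→W10 = 10+6+5 = 21; overall finish 21 days.
Longest path through W8: 17 days (earliest finish 17, latest finish 21).
Float = 21 − 17 = 4.

4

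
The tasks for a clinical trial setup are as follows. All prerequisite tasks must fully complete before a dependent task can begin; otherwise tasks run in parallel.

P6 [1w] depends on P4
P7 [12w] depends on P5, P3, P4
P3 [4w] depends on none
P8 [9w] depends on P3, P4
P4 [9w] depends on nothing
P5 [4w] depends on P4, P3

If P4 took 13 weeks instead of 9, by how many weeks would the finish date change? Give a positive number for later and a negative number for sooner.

4

As given, the longest chain is P4→P5→P7 = 9+4+12 = 25, so the finish is 25 weeks.
P4 lies on that path, so at 13 weeks the path becomes 29 weeks.
No other chain overtakes it, so the finish is 29 weeks.
Change in finish: 29 − 25 = +4 weeks.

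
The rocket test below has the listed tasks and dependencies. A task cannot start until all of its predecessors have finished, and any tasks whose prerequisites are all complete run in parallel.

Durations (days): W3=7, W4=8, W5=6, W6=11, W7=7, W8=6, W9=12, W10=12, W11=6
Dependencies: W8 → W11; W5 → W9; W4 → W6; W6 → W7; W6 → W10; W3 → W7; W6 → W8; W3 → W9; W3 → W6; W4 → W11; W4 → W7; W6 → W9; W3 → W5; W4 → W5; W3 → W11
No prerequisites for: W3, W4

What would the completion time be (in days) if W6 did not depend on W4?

Before: longest chain W4→W6→W8→W11 = 8+11+6+6 = 31, finish 31.
Without W4→W6, W6's earliest start moves from 8 to 7.
New critical path: W3→W6→W8→W11 = 7+11+6+6 = 30 ⇒ 30 days.

30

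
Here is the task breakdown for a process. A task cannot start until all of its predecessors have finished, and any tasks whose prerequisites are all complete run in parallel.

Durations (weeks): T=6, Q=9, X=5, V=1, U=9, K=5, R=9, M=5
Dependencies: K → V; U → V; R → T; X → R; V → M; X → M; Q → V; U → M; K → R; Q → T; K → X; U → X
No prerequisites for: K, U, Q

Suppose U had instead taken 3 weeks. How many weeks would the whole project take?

25

The binding path is U→X→R→T = 9+5+9+6 = 29; finish at 29 weeks.
U is on the critical path; changing it to 3 makes that path 23 weeks.
Now K→X→R→T = 5+5+9+6 = 25 is longest, so the finish becomes 25 weeks.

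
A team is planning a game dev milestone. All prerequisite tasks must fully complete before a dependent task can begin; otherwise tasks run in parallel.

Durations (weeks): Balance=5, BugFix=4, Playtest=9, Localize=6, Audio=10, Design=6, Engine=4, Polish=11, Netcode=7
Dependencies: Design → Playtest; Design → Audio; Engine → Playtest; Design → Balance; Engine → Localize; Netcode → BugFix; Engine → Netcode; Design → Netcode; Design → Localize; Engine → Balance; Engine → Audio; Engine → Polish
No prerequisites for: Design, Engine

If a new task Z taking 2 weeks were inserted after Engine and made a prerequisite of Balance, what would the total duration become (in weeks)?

17

Originally the plan takes 17 weeks.
With Z inserted, Balance now waits for max(Engine, Design, Z).
New critical path: Design→Netcode→BugFix = 6+7+4 = 17 ⇒ 17 weeks.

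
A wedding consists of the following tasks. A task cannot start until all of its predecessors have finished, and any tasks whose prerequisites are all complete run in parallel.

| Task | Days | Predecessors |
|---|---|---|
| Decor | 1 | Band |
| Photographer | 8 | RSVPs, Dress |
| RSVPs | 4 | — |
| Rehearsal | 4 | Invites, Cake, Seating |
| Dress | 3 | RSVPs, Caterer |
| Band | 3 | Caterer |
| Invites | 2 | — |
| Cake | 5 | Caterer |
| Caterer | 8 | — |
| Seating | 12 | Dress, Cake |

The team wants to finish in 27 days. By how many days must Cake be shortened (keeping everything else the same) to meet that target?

2

Current finish: 29 days; target: 27.
Cake is on every critical path, so each day cut from Cake cuts the finish by one (this holds down to a finish of 27).
Need 29 − 27 = 2 days off Cake → Cake becomes 3 days, finish becomes 27.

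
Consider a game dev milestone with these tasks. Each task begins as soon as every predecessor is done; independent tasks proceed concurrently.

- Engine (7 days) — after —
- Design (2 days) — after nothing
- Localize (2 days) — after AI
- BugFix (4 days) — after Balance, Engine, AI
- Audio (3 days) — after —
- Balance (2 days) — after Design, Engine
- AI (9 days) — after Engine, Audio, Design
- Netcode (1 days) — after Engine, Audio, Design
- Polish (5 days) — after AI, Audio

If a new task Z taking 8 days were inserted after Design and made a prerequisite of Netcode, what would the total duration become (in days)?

Originally the project takes 21 days.
With Z inserted, Netcode now waits for max(Engine, Audio, Design, Z).
New critical path: Engine→AI→Polish = 7+9+5 = 21 ⇒ 21 days.

21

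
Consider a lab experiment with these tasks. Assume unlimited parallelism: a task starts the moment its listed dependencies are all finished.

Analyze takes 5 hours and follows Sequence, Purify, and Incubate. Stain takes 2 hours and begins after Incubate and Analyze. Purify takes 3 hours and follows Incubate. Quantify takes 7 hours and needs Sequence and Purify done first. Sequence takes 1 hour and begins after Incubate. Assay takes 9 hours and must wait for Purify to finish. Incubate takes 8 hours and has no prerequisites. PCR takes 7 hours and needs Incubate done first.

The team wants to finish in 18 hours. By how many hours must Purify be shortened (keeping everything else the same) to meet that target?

Current finish: 20 hours; target: 18.
Purify is on every critical path, so each hour cut from Purify cuts the finish by one (this holds down to a finish of 18).
Need 20 − 18 = 2 hours off Purify → Purify becomes 1 hour, finish becomes 18.

2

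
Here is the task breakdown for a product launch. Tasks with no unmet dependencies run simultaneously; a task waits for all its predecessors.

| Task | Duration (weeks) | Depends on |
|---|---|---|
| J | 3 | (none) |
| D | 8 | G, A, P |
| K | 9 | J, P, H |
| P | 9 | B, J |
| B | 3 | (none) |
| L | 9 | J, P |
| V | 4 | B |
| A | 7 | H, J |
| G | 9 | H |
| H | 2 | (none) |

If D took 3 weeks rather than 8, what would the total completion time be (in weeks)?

Critical path before the change: J→P→L = 3+9+9 = 21 giving 21 weeks.
D is off the critical path — its longest chain is 20 weeks, giving 1 of slack.
No other chain overtakes it, so the finish is 21 weeks.

21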